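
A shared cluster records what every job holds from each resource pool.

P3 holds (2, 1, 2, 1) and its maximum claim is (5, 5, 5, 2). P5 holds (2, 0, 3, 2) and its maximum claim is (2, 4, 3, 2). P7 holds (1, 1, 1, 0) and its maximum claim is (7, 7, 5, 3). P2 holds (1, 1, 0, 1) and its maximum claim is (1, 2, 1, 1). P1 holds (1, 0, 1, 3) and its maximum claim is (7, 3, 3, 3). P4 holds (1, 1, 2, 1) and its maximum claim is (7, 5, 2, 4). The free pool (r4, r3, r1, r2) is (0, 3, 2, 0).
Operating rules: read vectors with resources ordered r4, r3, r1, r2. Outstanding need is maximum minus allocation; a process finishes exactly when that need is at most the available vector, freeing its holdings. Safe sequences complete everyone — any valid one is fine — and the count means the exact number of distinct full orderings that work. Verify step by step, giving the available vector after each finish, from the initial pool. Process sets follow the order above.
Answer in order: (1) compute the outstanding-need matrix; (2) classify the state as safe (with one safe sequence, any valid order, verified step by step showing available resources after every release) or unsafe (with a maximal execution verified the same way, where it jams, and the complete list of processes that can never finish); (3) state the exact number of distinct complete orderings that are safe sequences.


(1) Remaining need (order r4, r3, r1, r2):
  P3: (3, 4, 3, 1)
  P5: (0, 4, 0, 0)
  P7: (6, 6, 4, 3)
  P2: (0, 1, 1, 0)
  P1: (6, 3, 2, 0)
  P4: (6, 4, 0, 3)
(2) UNSAFE — no complete ordering exists.
Key observation: after P2, P5, P3 complete, (5, 5, 7, 4) is the best the pool ever gets, yet each leftover process wants more r4.
A maximal execution: P2, P5, P3 — then nothing else fits. Step-by-step check:
  pool = (0, 3, 2, 0)
  P2 needs (0, 1, 1, 0) <= (0, 3, 2, 0) -> finishes; pool += (1, 1, 0, 1) = (1, 4, 2, 1)
  P5 needs (0, 4, 0, 0) <= (1, 4, 2, 1) -> finishes; pool += (2, 0, 3, 2) = (3, 4, 5, 3)
  P3 needs (3, 4, 3, 1) <= (3, 4, 5, 3) -> finishes; pool += (2, 1, 2, 1) = (5, 5, 7, 4)
  blocked: P7 wants (6, 6, 4, 3), pool (5, 5, 7, 4) — not enough r4 and r3
  blocked: P1 wants (6, 3, 2, 0), pool (5, 5, 7, 4) — not enough r4
  blocked: P4 wants (6, 4, 0, 3), pool (5, 5, 7, 4) — not enough r4
Permanently blocked: P7, P1 and P4.
(3) Precisely 0 of the possible complete orderings are safe sequences.


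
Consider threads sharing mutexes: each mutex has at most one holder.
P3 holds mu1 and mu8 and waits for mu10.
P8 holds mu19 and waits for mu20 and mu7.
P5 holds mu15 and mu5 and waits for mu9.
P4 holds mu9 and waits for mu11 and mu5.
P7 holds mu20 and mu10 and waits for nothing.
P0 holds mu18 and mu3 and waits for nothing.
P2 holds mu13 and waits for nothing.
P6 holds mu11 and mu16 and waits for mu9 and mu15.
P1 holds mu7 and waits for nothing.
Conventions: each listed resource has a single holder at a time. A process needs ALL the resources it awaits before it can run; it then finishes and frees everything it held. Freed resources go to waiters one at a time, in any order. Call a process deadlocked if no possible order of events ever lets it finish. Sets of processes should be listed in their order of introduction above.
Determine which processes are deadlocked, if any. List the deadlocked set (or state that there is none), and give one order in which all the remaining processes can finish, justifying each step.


Deadlocked: P5, P4 and P6.
Key observation: the loop P5 -> P4 -> P5 blocks itself forever; P6 is caught in further circular waits.
One completion order for the rest: P0, P7, P2, P1, P8, P3.
Verifying each step:
  run P0 (it waits on nothing); releases mu18 and mu3
  run P7 (it waits on nothing); releases mu20 and mu10
  run P2 (it waits on nothing); releases mu13
  run P1 (it waits on nothing); releases mu7
  P8 waits on mu20 and mu7 — all released -> runs and releases mu19
  P3 waits on mu10 — all released -> runs and releases mu1 and mu8


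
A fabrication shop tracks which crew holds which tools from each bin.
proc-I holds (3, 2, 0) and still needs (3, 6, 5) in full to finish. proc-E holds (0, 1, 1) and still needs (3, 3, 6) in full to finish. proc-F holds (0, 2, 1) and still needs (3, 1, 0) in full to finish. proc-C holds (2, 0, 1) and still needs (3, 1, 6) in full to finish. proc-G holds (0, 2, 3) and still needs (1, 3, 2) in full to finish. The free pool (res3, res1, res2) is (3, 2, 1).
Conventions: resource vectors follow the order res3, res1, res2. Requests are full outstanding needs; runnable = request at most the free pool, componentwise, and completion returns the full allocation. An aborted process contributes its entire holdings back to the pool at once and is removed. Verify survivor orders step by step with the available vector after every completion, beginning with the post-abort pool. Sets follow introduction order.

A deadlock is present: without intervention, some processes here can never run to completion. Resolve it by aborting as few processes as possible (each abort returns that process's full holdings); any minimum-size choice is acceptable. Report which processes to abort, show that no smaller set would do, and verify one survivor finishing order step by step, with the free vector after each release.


Abort proc-E.
Key observation: aborting proc-E returns (0, 1, 1), and proc-C — hopeless before — runs at step 3 with the returned capacity in the pool.
No smaller set exists: with zero aborts the deadlock remains.
One survivor order: proc-G, proc-F, proc-C, proc-I. Walking it through (post-abort pool first):
  pool = (3, 3, 2)
  run proc-G (needs (1, 3, 2), free (3, 3, 2)); after release of (0, 2, 3) the pool is (3, 5, 5)
  run proc-F (needs (3, 1, 0), free (3, 5, 5)); after release of (0, 2, 1) the pool is (3, 7, 6)
  run proc-C (needs (3, 1, 6), free (3, 7, 6)); after release of (2, 0, 1) the pool is (5, 7, 7)
  run proc-I (needs (3, 6, 5), free (5, 7, 7)); after release of (3, 2, 0) the pool is (8, 9, 7)


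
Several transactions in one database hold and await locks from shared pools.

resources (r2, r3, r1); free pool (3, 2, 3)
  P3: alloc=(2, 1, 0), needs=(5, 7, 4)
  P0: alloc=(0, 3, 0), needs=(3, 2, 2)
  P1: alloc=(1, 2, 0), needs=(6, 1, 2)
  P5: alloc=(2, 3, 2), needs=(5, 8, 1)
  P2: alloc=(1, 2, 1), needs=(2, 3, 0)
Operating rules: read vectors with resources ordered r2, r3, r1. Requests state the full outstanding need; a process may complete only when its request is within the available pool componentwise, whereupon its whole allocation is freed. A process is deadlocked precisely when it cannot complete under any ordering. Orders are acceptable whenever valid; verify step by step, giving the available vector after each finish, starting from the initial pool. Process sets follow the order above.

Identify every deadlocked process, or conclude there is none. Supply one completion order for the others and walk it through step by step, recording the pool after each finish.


The deadlocked set is P3, P1 and P5.
Key observation: once P0, P2 finish, the pool peaks at (4, 7, 4) — and every remaining process still needs more r2 than that.
The rest can finish in the order P0, P2. Check, step by step:
  pool = (3, 2, 3)
  run P0 (needs (3, 2, 2), free (3, 2, 3)); after release of (0, 3, 0) the pool is (3, 5, 3)
  run P2 (needs (2, 3, 0), free (3, 5, 3)); after release of (1, 2, 1) the pool is (4, 7, 4)
The stuck group stays short no matter what:
  P3 still needs (5, 7, 4) but only (4, 7, 4) is free — short on r2
  P1 still needs (6, 1, 2) but only (4, 7, 4) is free — short on r2
  P5 still needs (5, 8, 1) but only (4, 7, 4) is free — short on r2 and r3


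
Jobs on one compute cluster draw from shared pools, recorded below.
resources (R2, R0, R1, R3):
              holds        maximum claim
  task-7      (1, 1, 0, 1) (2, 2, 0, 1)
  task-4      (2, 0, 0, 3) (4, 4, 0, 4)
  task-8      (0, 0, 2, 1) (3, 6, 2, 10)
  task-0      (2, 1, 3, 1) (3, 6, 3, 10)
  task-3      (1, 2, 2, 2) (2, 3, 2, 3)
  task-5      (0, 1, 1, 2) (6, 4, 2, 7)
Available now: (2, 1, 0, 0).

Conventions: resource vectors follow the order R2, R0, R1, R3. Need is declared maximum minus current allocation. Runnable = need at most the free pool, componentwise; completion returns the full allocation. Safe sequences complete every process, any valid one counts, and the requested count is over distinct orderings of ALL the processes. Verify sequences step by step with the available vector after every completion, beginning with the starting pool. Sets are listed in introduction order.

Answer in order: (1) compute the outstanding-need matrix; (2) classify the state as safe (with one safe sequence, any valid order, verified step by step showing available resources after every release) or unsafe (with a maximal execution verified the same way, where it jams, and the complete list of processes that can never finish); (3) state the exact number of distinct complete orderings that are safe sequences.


(1) Remaining need (order R2, R0, R1, R3):
  task-7: (1, 1, 0, 0)
  task-4: (2, 4, 0, 1)
  task-8: (3, 6, 0, 9)
  task-0: (1, 5, 0, 9)
  task-3: (1, 1, 0, 1)
  task-5: (6, 3, 1, 5)
(2) The state is UNSAFE.
Key observation: task-7, task-3, task-4, task-5 can finish, but then (6, 5, 3, 8) is all there is, and the blocked group's R3 demands exceed it.
The run task-7, task-3, task-4, task-5 cannot be extended any further. Walking it through:
  pool = (2, 1, 0, 0)
  task-7: need (1, 1, 0, 0) fits (2, 1, 0, 0); releases (1, 1, 0, 1), pool now (3, 2, 0, 1)
  task-3: need (1, 1, 0, 1) fits (3, 2, 0, 1); releases (1, 2, 2, 2), pool now (4, 4, 2, 3)
  task-4: need (2, 4, 0, 1) fits (4, 4, 2, 3); releases (2, 0, 0, 3), pool now (6, 4, 2, 6)
  task-5: need (6, 3, 1, 5) fits (6, 4, 2, 6); releases (0, 1, 1, 2), pool now (6, 5, 3, 8)
  blocked: task-8 wants (3, 6, 0, 9), pool (6, 5, 3, 8) — not enough R0 and R3
  blocked: task-0 wants (1, 5, 0, 9), pool (6, 5, 3, 8) — not enough R3
Never able to finish: task-8 and task-0.
(3) Precisely 0 of the possible complete orderings are safe sequences.


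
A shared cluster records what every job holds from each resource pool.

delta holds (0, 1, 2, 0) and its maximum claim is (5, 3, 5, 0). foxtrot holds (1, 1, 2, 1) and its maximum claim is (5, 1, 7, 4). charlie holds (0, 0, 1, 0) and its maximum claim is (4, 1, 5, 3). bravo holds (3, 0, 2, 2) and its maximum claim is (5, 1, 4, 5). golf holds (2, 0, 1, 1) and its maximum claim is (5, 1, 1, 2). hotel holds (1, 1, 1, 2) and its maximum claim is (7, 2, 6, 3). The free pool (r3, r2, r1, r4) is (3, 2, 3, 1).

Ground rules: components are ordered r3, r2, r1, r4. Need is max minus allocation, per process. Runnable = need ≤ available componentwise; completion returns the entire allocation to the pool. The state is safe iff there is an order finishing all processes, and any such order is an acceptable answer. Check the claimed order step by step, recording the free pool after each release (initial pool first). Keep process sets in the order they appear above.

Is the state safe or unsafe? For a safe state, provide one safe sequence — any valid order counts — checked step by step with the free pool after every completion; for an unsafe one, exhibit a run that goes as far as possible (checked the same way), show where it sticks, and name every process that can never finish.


The state is UNSAFE.
Key observation: after golf, delta the pool peaks at (5, 3, 6, 2), and each blocked process is short somewhere: foxtrot on r4; charlie on r4; bravo on r4; hotel on r3.
A maximal execution: golf, delta — then nothing else fits. Check, step by step:
  pool = (3, 2, 3, 1)
  golf needs (3, 1, 0, 1) <= (3, 2, 3, 1) -> finishes; pool += (2, 0, 1, 1) = (5, 2, 4, 2)
  delta needs (5, 2, 3, 0) <= (5, 2, 4, 2) -> finishes; pool += (0, 1, 2, 0) = (5, 3, 6, 2)
  blocked: foxtrot wants (4, 0, 5, 3), pool (5, 3, 6, 2) — not enough r4
  blocked: charlie wants (4, 1, 4, 3), pool (5, 3, 6, 2) — not enough r4
  blocked: bravo wants (2, 1, 2, 3), pool (5, 3, 6, 2) — not enough r4
  blocked: hotel wants (6, 1, 5, 1), pool (5, 3, 6, 2) — not enough r3
Processes that can never finish: foxtrot, charlie, bravo and hotel.


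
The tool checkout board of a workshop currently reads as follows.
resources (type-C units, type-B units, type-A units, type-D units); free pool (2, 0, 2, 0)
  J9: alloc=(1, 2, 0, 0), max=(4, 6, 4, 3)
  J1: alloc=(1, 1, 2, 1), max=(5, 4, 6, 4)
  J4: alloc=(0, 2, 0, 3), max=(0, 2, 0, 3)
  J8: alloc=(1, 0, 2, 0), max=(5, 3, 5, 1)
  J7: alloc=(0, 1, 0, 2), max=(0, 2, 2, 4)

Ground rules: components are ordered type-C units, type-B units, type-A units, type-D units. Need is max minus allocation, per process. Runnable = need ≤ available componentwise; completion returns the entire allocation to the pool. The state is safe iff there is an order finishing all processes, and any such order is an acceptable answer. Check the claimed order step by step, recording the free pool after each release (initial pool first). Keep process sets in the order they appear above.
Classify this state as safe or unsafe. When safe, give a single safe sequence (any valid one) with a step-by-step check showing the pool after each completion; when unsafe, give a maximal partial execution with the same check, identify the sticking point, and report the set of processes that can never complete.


UNSAFE — no complete ordering exists.
Key observation: the pool after J4, J7 is (2, 3, 2, 5); every surviving request exceeds it in type-C units, so progress ends there.
The run J4, J7 cannot be extended any further. Walking it through:
  pool = (2, 0, 2, 0)
  run J4 (needs (0, 0, 0, 0), free (2, 0, 2, 0)); after release of (0, 2, 0, 3) the pool is (2, 2, 2, 3)
  run J7 (needs (0, 1, 2, 2), free (2, 2, 2, 3)); after release of (0, 1, 0, 2) the pool is (2, 3, 2, 5)
  J9 cannot run: need (3, 4, 4, 3) vs free (2, 3, 2, 5) (insufficient type-C units, type-B units and type-A units)
  J1 cannot run: need (4, 3, 4, 3) vs free (2, 3, 2, 5) (insufficient type-C units and type-A units)
  J8 cannot run: need (4, 3, 3, 1) vs free (2, 3, 2, 5) (insufficient type-C units and type-A units)
Permanently blocked: J9, J1 and J8.


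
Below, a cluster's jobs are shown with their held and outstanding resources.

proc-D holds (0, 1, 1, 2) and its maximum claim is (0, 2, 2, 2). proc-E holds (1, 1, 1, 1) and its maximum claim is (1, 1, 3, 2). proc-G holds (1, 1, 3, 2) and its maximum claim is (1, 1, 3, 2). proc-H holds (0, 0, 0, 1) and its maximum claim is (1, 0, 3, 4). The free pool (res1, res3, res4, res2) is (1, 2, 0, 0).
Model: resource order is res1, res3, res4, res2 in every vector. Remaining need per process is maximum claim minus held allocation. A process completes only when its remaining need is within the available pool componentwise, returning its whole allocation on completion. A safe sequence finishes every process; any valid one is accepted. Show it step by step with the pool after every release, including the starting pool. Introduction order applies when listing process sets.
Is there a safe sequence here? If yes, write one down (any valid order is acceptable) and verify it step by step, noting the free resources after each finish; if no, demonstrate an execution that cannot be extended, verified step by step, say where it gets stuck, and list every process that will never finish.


The state is SAFE; one workable sequence: proc-G, proc-E, proc-H, proc-D.
Key observation: reading the order forward, proc-H is the first process whose need (1, 0, 3, 3) meets the free pool (3, 4, 4, 3) exactly on a resource it requests.
Step-by-step check:
  pool = (1, 2, 0, 0)
  proc-G needs (0, 0, 0, 0) <= (1, 2, 0, 0) -> finishes; pool += (1, 1, 3, 2) = (2, 3, 3, 2)
  proc-E needs (0, 0, 2, 1) <= (2, 3, 3, 2) -> finishes; pool += (1, 1, 1, 1) = (3, 4, 4, 3)
  proc-H needs (1, 0, 3, 3) <= (3, 4, 4, 3) -> finishes; pool += (0, 0, 0, 1) = (3, 4, 4, 4)
  proc-D needs (0, 1, 1, 0) <= (3, 4, 4, 4) -> finishes; pool += (0, 1, 1, 2) = (3, 5, 5, 6)


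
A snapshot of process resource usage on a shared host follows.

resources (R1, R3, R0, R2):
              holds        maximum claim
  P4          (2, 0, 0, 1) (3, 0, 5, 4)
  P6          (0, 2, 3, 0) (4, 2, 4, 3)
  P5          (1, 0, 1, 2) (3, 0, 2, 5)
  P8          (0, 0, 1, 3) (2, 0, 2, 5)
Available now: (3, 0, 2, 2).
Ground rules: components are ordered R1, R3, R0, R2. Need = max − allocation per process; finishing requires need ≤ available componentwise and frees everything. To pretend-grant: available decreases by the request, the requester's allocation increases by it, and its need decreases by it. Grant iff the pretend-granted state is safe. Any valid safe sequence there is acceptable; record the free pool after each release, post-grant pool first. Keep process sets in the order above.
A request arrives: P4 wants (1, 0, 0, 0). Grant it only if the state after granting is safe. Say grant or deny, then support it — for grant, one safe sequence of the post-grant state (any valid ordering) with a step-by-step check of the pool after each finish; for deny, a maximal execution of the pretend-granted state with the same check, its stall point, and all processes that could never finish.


DENY: after the grant no complete ordering would exist.
Key observation: after P8, P5 the pool peaks at (3, 0, 4, 7), and each blocked process is short somewhere: P4 on R0; P6 on R1.
On the post-grant state, P8, P5 is a maximal run — nothing extends it. Verifying each step:
  pool = (2, 0, 2, 2)
  run P8 (needs (2, 0, 1, 2), free (2, 0, 2, 2)); after release of (0, 0, 1, 3) the pool is (2, 0, 3, 5)
  run P5 (needs (2, 0, 1, 3), free (2, 0, 3, 5)); after release of (1, 0, 1, 2) the pool is (3, 0, 4, 7)
  P4 cannot run: need (0, 0, 5, 3) vs free (3, 0, 4, 7) (insufficient R0)
  P6 cannot run: need (4, 0, 1, 3) vs free (3, 0, 4, 7) (insufficient R1)
Had the request been granted, P4 and P6 could never finish.


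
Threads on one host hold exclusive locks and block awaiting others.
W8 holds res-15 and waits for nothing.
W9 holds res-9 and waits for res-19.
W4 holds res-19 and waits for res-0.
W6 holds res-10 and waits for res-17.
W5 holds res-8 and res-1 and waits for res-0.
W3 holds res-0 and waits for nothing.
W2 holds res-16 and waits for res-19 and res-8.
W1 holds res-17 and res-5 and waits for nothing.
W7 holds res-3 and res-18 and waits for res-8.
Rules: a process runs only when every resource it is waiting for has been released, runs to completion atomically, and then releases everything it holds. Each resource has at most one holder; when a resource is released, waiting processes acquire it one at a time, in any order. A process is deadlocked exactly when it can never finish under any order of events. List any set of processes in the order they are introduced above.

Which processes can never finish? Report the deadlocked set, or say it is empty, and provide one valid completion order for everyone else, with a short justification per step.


The deadlocked set is empty.
Key observation: no waiting chain loops back on itself — every chain ends at a process that waits on nothing, so everyone eventually runs.
The rest can finish in the order W3, W5, W4, W8, W7, W1, W9, W6, W2.
Walking it through:
  W3 waits on nothing -> runs at once and releases res-0
  W5: everything it awaited (res-0) is free; runs, freeing res-8 and res-1
  W4: everything it awaited (res-0) is free; runs, freeing res-19
  W8 waits on nothing -> runs at once and releases res-15
  W7: everything it awaited (res-8) is free; runs, freeing res-3 and res-18
  W1 waits on nothing -> runs at once and releases res-17 and res-5
  W9: everything it awaited (res-19) is free; runs, freeing res-9
  W6: everything it awaited (res-17) is free; runs, freeing res-10
  W2: everything it awaited (res-19 and res-8) is free; runs, freeing res-16


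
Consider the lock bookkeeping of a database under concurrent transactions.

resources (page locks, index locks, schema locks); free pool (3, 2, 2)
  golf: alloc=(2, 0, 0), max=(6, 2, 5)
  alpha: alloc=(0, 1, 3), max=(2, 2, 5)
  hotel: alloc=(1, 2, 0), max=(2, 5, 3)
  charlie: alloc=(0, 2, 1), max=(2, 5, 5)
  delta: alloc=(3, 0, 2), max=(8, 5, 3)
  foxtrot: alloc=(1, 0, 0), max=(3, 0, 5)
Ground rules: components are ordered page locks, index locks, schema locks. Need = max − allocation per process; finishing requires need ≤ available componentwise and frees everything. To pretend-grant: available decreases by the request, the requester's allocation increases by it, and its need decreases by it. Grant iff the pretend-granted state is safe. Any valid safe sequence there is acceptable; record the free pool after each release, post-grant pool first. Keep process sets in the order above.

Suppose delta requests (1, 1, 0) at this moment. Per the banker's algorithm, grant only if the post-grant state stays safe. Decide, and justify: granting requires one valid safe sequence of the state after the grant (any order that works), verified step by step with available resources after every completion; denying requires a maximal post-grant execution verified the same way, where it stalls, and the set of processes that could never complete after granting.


DENY — the pretend-granted state is unsafe.
Key observation: after alpha, foxtrot the pool peaks at (3, 2, 5), and each blocked process is short somewhere: golf on page locks; hotel on index locks; charlie on index locks; delta on page locks, index locks.
Pretend the grant happened; the run alpha, foxtrot goes as far as possible. Check, step by step:
  pool = (2, 1, 2)
  run alpha (needs (2, 1, 2), free (2, 1, 2)); after release of (0, 1, 3) the pool is (2, 2, 5)
  run foxtrot (needs (2, 0, 5), free (2, 2, 5)); after release of (1, 0, 0) the pool is (3, 2, 5)
  golf still needs (4, 2, 5) but only (3, 2, 5) is free — short on page locks
  hotel still needs (1, 3, 3) but only (3, 2, 5) is free — short on index locks
  charlie still needs (2, 3, 4) but only (3, 2, 5) is free — short on index locks
  delta still needs (4, 4, 1) but only (3, 2, 5) is free — short on page locks and index locks
Processes that could never finish after the grant: golf, hotel, charlie and delta.


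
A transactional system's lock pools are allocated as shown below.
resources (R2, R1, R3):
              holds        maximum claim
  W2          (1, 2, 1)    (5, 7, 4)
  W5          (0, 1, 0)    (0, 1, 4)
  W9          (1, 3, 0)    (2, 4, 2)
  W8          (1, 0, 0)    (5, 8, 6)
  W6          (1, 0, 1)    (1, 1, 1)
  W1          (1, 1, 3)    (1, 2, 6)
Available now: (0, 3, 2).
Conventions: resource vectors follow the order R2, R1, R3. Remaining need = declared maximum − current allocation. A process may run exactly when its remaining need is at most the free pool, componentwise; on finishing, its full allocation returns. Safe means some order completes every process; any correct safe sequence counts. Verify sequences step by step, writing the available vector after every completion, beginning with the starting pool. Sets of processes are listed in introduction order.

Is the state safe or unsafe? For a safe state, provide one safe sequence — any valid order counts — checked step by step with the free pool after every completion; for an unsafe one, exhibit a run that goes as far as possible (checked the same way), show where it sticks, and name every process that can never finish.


The state is UNSAFE.
Key observation: no order helps: past W6, W1, W9, W5, the free pool tops out at (3, 8, 6), below what each blocked process needs in R2.
Going as far as possible: W6, W1, W9, W5; after that, nothing fits. Check, step by step:
  pool = (0, 3, 2)
  run W6 (needs (0, 1, 0), free (0, 3, 2)); after release of (1, 0, 1) the pool is (1, 3, 3)
  run W1 (needs (0, 1, 3), free (1, 3, 3)); after release of (1, 1, 3) the pool is (2, 4, 6)
  run W9 (needs (1, 1, 2), free (2, 4, 6)); after release of (1, 3, 0) the pool is (3, 7, 6)
  run W5 (needs (0, 0, 4), free (3, 7, 6)); after release of (0, 1, 0) the pool is (3, 8, 6)
  W2 cannot run: need (4, 5, 3) vs free (3, 8, 6) (insufficient R2)
  W8 cannot run: need (4, 8, 6) vs free (3, 8, 6) (insufficient R2)
Never able to finish: W2 and W8.


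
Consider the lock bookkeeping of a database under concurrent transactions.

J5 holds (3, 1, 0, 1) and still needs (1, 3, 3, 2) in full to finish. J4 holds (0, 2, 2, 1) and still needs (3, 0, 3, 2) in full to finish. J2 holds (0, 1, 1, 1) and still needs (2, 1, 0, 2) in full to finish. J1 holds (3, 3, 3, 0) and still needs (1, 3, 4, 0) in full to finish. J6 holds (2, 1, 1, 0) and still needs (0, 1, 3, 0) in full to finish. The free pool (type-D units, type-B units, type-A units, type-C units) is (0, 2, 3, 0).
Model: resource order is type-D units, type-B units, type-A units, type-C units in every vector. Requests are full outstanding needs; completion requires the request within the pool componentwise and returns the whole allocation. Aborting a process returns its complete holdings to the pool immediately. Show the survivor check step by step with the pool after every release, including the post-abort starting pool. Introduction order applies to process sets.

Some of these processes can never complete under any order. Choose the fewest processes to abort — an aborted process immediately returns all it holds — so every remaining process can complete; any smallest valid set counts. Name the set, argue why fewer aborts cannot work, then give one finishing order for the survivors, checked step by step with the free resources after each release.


Abort J5 and J2.
Key observation: J4 could never have finished before the abort; with (3, 2, 1, 2) returned by J5 and J2, it fits at step 2.
Minimality, checking each single-abort alternative: J5 alone leaves J4 blocked (short on type-C units); J4 alone leaves J5 blocked (short on type-C units); J2 alone leaves J5 blocked (short on type-C units); J1 alone leaves J5 blocked (short on type-C units); J6 alone leaves J5 blocked (short on type-C units).
The survivors complete as J6, J4, J1. Walking it through (starting from the post-abort pool):
  pool = (3, 4, 4, 2)
  run J6 (needs (0, 1, 3, 0), free (3, 4, 4, 2)); after release of (2, 1, 1, 0) the pool is (5, 5, 5, 2)
  run J4 (needs (3, 0, 3, 2), free (5, 5, 5, 2)); after release of (0, 2, 2, 1) the pool is (5, 7, 7, 3)
  run J1 (needs (1, 3, 4, 0), free (5, 7, 7, 3)); after release of (3, 3, 3, 0) the pool is (8, 10, 10, 3)


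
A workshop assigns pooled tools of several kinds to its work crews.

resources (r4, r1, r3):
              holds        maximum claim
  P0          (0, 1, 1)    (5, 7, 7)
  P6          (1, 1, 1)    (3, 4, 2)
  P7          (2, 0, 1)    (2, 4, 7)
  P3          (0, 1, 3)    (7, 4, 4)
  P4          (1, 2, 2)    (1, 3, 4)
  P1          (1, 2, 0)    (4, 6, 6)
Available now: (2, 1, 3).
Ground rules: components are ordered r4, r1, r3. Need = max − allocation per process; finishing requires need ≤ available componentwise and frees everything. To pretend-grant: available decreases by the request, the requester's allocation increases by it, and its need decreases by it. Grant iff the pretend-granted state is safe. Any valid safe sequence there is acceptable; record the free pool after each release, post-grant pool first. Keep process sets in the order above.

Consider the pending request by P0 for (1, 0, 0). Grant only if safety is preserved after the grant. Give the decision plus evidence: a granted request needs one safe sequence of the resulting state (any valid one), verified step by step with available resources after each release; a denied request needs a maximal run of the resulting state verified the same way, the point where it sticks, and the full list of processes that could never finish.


GRANT — the state after the grant stays safe, e.g. via P4, P6, P7, P1, P0, P3.
Key observation: after the grant the pool drops to (1, 1, 3), which still lets P4 finish first and unwind the rest.
Check on the post-grant state, step by step:
  pool = (1, 1, 3)
  P4: need (0, 1, 2) fits (1, 1, 3); releases (1, 2, 2), pool now (2, 3, 5)
  P6: need (2, 3, 1) fits (2, 3, 5); releases (1, 1, 1), pool now (3, 4, 6)
  P7: need (0, 4, 6) fits (3, 4, 6); releases (2, 0, 1), pool now (5, 4, 7)
  P1: need (3, 4, 6) fits (5, 4, 7); releases (1, 2, 0), pool now (6, 6, 7)
  P0: need (4, 6, 6) fits (6, 6, 7); releases (1, 1, 1), pool now (7, 7, 8)
  P3: need (7, 3, 1) fits (7, 7, 8); releases (0, 1, 3), pool now (7, 8, 11)


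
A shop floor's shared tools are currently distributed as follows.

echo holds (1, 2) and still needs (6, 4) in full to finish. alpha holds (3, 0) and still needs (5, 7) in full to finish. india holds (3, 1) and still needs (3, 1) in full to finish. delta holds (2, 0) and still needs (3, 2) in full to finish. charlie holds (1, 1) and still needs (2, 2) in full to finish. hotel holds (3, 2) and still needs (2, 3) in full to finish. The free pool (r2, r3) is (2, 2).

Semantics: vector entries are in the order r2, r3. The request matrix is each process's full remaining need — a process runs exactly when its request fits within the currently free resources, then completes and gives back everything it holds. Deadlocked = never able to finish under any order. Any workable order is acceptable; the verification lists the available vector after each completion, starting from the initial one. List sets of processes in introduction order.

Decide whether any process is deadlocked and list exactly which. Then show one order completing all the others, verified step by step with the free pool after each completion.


No process is deadlocked.
Key observation: starting with charlie, each completion frees enough for the next — no one is permanently blocked.
A valid finishing order for the others: charlie, india, hotel, echo, delta, alpha. Check, step by step:
  pool = (2, 2)
  charlie: need (2, 2) fits (2, 2); releases (1, 1), pool now (3, 3)
  india: need (3, 1) fits (3, 3); releases (3, 1), pool now (6, 4)
  hotel: need (2, 3) fits (6, 4); releases (3, 2), pool now (9, 6)
  echo: need (6, 4) fits (9, 6); releases (1, 2), pool now (10, 8)
  delta: need (3, 2) fits (10, 8); releases (2, 0), pool now (12, 8)
  alpha: need (5, 7) fits (12, 8); releases (3, 0), pool now (15, 8)


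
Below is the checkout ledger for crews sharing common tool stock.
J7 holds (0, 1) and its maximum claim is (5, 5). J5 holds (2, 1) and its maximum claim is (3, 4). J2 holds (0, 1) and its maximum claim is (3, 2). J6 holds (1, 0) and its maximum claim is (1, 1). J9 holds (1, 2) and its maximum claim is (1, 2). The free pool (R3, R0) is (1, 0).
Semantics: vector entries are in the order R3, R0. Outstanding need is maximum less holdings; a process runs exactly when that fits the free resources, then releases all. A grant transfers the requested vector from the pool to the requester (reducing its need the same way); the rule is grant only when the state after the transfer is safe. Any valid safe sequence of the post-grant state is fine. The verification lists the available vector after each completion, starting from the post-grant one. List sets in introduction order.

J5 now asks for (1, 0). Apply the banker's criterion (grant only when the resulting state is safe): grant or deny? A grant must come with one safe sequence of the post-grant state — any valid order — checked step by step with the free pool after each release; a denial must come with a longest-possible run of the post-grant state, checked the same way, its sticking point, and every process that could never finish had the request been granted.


DENY. Granting would leave the state unsafe.
Key observation: after J9, J6 the pool peaks at (2, 2), and each blocked process is short somewhere: J7 on R3, R0; J5 on R0; J2 on R3.
After a pretend grant, a maximal execution: J9, J6 — then nothing else fits. Verifying each step:
  pool = (0, 0)
  J9 needs (0, 0) <= (0, 0) -> finishes; pool += (1, 2) = (1, 2)
  J6 needs (0, 1) <= (1, 2) -> finishes; pool += (1, 0) = (2, 2)
  J7 still needs (5, 4) but only (2, 2) is free — short on R3 and R0
  J5 still needs (0, 3) but only (2, 2) is free — short on R0
  J2 still needs (3, 1) but only (2, 2) is free — short on R3
Processes that could never finish after the grant: J7, J5 and J2.


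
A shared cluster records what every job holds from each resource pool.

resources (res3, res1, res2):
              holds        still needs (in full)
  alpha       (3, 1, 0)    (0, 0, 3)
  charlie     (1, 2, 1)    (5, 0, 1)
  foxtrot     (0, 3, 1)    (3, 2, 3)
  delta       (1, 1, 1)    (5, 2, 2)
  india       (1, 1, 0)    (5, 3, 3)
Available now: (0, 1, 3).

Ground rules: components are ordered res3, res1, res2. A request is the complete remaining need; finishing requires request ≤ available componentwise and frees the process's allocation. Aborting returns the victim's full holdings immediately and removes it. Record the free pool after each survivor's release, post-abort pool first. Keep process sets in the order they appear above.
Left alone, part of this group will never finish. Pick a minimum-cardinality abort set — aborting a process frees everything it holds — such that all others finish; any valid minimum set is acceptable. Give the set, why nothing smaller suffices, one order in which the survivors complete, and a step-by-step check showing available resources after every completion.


Abort charlie and india.
Key observation: aborting charlie and india returns (2, 3, 1), and delta — hopeless before — runs at step 2 with the returned capacity in the pool.
Minimality, checking each single-abort alternative: alpha alone leaves charlie blocked (short on res3); charlie alone leaves delta blocked (short on res3); foxtrot alone leaves charlie blocked (short on res3); delta alone leaves charlie blocked (short on res3); india alone leaves charlie blocked (short on res3).
One survivor order: alpha, delta, foxtrot. Walking it through (post-abort pool first):
  pool = (2, 4, 4)
  run alpha (needs (0, 0, 3), free (2, 4, 4)); after release of (3, 1, 0) the pool is (5, 5, 4)
  run delta (needs (5, 2, 2), free (5, 5, 4)); after release of (1, 1, 1) the pool is (6, 6, 5)
  run foxtrot (needs (3, 2, 3), free (6, 6, 5)); after release of (0, 3, 1) the pool is (6, 9, 6)


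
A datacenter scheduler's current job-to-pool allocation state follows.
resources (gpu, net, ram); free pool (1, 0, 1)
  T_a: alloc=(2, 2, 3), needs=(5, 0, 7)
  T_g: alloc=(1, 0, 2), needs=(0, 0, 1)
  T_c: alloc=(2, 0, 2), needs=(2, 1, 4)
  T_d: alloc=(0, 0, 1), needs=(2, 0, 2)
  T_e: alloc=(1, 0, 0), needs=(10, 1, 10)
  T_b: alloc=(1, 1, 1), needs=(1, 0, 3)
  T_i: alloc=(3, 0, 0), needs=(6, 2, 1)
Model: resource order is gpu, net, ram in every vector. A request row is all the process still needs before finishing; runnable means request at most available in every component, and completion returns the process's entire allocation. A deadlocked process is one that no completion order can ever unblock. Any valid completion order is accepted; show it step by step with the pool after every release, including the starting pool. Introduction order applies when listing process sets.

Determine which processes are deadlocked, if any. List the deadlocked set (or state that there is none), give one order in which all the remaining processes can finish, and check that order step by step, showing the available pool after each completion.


No process is deadlocked.
Key observation: T_g can run right away; the returned allocation unlocks the remaining processes in turn.
A valid finishing order for the others: T_g, T_b, T_c, T_d, T_a, T_i, T_e. Walking it through:
  pool = (1, 0, 1)
  T_g needs (0, 0, 1) <= (1, 0, 1) -> finishes; pool += (1, 0, 2) = (2, 0, 3)
  T_b needs (1, 0, 3) <= (2, 0, 3) -> finishes; pool += (1, 1, 1) = (3, 1, 4)
  T_c needs (2, 1, 4) <= (3, 1, 4) -> finishes; pool += (2, 0, 2) = (5, 1, 6)
  T_d needs (2, 0, 2) <= (5, 1, 6) -> finishes; pool += (0, 0, 1) = (5, 1, 7)
  T_a needs (5, 0, 7) <= (5, 1, 7) -> finishes; pool += (2, 2, 3) = (7, 3, 10)
  T_i needs (6, 2, 1) <= (7, 3, 10) -> finishes; pool += (3, 0, 0) = (10, 3, 10)
  T_e needs (10, 1, 10) <= (10, 3, 10) -> finishes; pool += (1, 0, 0) = (11, 3, 10)


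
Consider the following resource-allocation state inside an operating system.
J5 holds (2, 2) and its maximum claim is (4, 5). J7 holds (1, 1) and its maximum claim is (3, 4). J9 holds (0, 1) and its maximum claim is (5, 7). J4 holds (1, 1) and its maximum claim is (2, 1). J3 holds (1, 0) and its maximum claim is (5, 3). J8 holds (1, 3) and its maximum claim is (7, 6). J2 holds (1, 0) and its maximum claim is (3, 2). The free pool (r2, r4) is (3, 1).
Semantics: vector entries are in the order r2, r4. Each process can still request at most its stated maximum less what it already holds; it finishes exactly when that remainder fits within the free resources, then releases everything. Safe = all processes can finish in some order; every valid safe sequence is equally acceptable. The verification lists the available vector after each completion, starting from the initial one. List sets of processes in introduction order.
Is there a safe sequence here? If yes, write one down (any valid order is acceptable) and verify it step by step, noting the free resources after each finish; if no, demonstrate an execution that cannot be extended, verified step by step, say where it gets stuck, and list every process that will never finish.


The state is UNSAFE.
Key observation: the pool after J4, J2 is (5, 2); every surviving request exceeds it in r4, so progress ends there.
A maximal execution: J4, J2 — then nothing else fits. Walking it through:
  pool = (3, 1)
  J4 needs (1, 0) <= (3, 1) -> finishes; pool += (1, 1) = (4, 2)
  J2 needs (2, 2) <= (4, 2) -> finishes; pool += (1, 0) = (5, 2)
  blocked: J5 wants (2, 3), pool (5, 2) — not enough r4
  blocked: J7 wants (2, 3), pool (5, 2) — not enough r4
  blocked: J9 wants (5, 6), pool (5, 2) — not enough r4
  blocked: J3 wants (4, 3), pool (5, 2) — not enough r4
  blocked: J8 wants (6, 3), pool (5, 2) — not enough r2 and r4
Permanently blocked: J5, J7, J9, J3 and J8.


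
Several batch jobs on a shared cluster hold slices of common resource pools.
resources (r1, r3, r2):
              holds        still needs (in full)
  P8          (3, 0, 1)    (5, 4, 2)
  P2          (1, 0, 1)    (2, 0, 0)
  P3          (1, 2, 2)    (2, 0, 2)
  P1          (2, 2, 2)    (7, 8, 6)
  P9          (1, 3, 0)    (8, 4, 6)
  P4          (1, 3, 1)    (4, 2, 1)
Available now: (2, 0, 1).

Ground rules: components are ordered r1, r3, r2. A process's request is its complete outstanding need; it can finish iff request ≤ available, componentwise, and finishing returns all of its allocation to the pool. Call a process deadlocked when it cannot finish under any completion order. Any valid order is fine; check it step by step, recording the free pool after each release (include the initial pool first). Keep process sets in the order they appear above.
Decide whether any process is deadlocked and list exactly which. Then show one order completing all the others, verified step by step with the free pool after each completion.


Nothing here is deadlocked.
Key observation: beginning at P2, releases accumulate fast enough that every process eventually fits.
One completion order for the rest: P2, P3, P4, P8, P9, P1. Step-by-step check:
  pool = (2, 0, 1)
  P2: need (2, 0, 0) fits (2, 0, 1); releases (1, 0, 1), pool now (3, 0, 2)
  P3: need (2, 0, 2) fits (3, 0, 2); releases (1, 2, 2), pool now (4, 2, 4)
  P4: need (4, 2, 1) fits (4, 2, 4); releases (1, 3, 1), pool now (5, 5, 5)
  P8: need (5, 4, 2) fits (5, 5, 5); releases (3, 0, 1), pool now (8, 5, 6)
  P9: need (8, 4, 6) fits (8, 5, 6); releases (1, 3, 0), pool now (9, 8, 6)
  P1: need (7, 8, 6) fits (9, 8, 6); releases (2, 2, 2), pool now (11, 10, 8)


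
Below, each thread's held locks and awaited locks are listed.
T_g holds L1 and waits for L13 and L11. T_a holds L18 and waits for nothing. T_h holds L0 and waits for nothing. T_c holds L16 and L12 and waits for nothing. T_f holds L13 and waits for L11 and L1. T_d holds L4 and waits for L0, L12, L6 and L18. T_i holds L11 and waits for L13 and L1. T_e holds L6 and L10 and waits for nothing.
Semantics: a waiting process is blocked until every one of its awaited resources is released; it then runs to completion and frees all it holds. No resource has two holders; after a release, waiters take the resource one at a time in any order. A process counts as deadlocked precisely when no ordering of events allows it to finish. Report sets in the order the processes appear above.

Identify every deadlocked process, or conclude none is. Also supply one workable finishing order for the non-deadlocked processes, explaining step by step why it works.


The deadlocked set is T_g, T_f and T_i.
Key observation: T_g -> T_f -> T_g is a circular wait — nothing in it can go first; T_i is caught in further circular waits.
One completion order for the rest: T_c, T_h, T_e, T_a, T_d.
Walking it through:
  run T_c (it waits on nothing); releases L16 and L12
  run T_h (it waits on nothing); releases L0
  run T_e (it waits on nothing); releases L6 and L10
  run T_a (it waits on nothing); releases L18
  run T_d (all its waits — L0, L12, L6 and L18 — are resolved); releases L4
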